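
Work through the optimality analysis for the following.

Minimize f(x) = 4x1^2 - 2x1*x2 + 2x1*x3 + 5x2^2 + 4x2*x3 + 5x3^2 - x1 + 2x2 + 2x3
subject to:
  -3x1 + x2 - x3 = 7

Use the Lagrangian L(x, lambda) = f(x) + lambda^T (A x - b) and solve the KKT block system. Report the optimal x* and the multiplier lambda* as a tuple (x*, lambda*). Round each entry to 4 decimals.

Form the Lagrangian:
  L(x, lambda) = (1/2) x^T Q x + c^T x + lambda^T (A x - b)
Stationarity (grad_x L = 0): Q x + c + A^T lambda = 0.
Primal feasibility: A x = b.

This gives the KKT block system:
  [ Q   A^T ] [ x     ]   [-c ]
  [ A    0  ] [ lambda ] = [ b ]

Solving the linear system:
  x*      = (-2.087, 0.2267, -0.5124)
  lambda* = (-6.3913)
  f(x*)   = 23.1273

x* = (-2.087, 0.2267, -0.5124), lambda* = (-6.3913)


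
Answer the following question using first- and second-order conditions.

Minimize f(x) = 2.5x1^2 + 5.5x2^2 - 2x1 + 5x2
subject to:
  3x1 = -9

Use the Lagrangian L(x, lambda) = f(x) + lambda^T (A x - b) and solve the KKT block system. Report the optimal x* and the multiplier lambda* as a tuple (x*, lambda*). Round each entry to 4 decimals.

Form the Lagrangian:
  L(x, lambda) = (1/2) x^T Q x + c^T x + lambda^T (A x - b)
Stationarity (grad_x L = 0): Q x + c + A^T lambda = 0.
Primal feasibility: A x = b.

This gives the KKT block system:
  [ Q   A^T ] [ x     ]   [-c ]
  [ A    0  ] [ lambda ] = [ b ]

Solving the linear system:
  x*      = (-3, -0.4545)
  lambda* = (5.6667)
  f(x*)   = 27.3636

x* = (-3, -0.4545), lambda* = (5.6667)


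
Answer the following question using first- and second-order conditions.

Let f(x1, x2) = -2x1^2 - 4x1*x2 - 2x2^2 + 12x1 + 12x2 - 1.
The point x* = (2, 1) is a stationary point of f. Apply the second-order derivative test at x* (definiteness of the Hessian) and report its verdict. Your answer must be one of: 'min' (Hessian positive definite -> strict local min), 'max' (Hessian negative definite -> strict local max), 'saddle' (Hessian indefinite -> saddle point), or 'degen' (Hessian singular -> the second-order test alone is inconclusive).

Compute the Hessian H = grad^2 f:
  H = [[-4, -4], [-4, -4]]
Verify stationarity: grad f(x*) = H x* + g = (0, 0).
Eigenvalues of H: -8, 0.
H has a zero eigenvalue (singular; negative semidefinite but not definite), so H is neither positive definite, negative definite, nor indefinite. The second-order test alone is inconclusive -> degen.
(Indeed, f is constant along the null direction of H through x*, so x* is not a strict local extremum.)

degen


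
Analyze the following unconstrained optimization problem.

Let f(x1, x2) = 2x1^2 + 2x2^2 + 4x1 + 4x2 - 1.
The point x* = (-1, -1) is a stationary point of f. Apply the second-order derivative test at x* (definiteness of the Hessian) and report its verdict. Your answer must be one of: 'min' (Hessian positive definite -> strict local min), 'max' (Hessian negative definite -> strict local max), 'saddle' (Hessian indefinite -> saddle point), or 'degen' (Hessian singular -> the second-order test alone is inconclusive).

Compute the Hessian H = grad^2 f:
  H = [[4, 0], [0, 4]]
Verify stationarity: grad f(x*) = H x* + g = (0, 0).
Eigenvalues of H: 4, 4.
Both eigenvalues > 0, so H is positive definite -> x* is a strict local min.

min


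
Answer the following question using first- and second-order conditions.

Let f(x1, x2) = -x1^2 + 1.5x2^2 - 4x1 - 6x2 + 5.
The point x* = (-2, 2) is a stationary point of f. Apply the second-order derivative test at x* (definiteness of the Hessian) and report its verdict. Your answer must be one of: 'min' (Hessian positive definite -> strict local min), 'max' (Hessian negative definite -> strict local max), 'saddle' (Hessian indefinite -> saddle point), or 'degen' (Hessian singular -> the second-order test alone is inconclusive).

Compute the Hessian H = grad^2 f:
  H = [[-2, 0], [0, 3]]
Verify stationarity: grad f(x*) = H x* + g = (0, 0).
Eigenvalues of H: -2, 3.
Eigenvalues have mixed signs, so H is indefinite -> x* is a saddle point.

saddle


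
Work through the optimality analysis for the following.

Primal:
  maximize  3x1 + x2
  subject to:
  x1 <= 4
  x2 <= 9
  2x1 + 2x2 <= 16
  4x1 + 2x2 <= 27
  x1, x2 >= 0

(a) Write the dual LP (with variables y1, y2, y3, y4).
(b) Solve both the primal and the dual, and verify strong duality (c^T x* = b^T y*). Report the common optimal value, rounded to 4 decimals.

The standard primal-dual pair for 'max c^T x s.t. A x <= b, x >= 0' is:
  Dual:  min b^T y  s.t.  A^T y >= c,  y >= 0.

So the dual LP is:
  minimize  4y1 + 9y2 + 16y3 + 27y4
  subject to:
    y1 + 2y3 + 4y4 >= 3
    y2 + 2y3 + 2y4 >= 1
    y1, y2, y3, y4 >= 0

Solving the primal: x* = (4, 4).
  primal value c^T x* = 16.
Solving the dual: y* = (2, 0, 0.5, 0).
  dual value b^T y* = 16.
Strong duality: c^T x* = b^T y*. Confirmed.

16


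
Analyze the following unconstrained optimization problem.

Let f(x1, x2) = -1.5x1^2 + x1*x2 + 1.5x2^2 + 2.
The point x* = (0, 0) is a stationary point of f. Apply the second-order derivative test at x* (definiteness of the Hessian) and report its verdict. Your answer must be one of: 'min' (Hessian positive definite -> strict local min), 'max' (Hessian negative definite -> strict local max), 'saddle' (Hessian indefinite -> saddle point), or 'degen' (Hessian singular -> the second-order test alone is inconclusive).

Compute the Hessian H = grad^2 f:
  H = [[-3, 1], [1, 3]]
Verify stationarity: grad f(x*) = H x* + g = (0, 0).
Eigenvalues of H: -3.1623, 3.1623.
Eigenvalues have mixed signs, so H is indefinite -> x* is a saddle point.

saddle


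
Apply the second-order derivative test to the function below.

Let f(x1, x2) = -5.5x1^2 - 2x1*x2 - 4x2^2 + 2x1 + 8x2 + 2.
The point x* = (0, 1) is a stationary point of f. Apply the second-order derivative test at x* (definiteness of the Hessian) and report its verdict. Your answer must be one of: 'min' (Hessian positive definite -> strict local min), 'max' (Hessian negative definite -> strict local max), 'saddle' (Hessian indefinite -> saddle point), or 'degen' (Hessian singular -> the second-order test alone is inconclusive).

Compute the Hessian H = grad^2 f:
  H = [[-11, -2], [-2, -8]]
Verify stationarity: grad f(x*) = H x* + g = (0, 0).
Eigenvalues of H: -12, -7.
Both eigenvalues < 0, so H is negative definite -> x* is a strict local max.

max


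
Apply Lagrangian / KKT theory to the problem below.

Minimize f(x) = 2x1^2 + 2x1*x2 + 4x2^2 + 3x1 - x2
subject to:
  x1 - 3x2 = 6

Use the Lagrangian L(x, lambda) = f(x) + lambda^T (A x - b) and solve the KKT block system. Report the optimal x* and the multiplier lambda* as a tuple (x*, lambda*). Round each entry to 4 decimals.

Form the Lagrangian:
  L(x, lambda) = (1/2) x^T Q x + c^T x + lambda^T (A x - b)
Stationarity (grad_x L = 0): Q x + c + A^T lambda = 0.
Primal feasibility: A x = b.

This gives the KKT block system:
  [ Q   A^T ] [ x     ]   [-c ]
  [ A    0  ] [ lambda ] = [ b ]

Solving the linear system:
  x*      = (1.0714, -1.6429)
  lambda* = (-4)
  f(x*)   = 14.4286

x* = (1.0714, -1.6429), lambda* = (-4)


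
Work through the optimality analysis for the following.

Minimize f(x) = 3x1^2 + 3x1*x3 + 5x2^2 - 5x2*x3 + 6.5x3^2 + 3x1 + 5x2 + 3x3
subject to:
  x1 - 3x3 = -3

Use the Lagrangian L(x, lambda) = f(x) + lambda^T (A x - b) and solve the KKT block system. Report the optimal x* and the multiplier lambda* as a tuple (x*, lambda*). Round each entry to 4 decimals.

Form the Lagrangian:
  L(x, lambda) = (1/2) x^T Q x + c^T x + lambda^T (A x - b)
Stationarity (grad_x L = 0): Q x + c + A^T lambda = 0.
Primal feasibility: A x = b.

This gives the KKT block system:
  [ Q   A^T ] [ x     ]   [-c ]
  [ A    0  ] [ lambda ] = [ b ]

Solving the linear system:
  x*      = (-1.2364, -0.2061, 0.5879)
  lambda* = (2.6545)
  f(x*)   = 2.4939

x* = (-1.2364, -0.2061, 0.5879), lambda* = (2.6545)


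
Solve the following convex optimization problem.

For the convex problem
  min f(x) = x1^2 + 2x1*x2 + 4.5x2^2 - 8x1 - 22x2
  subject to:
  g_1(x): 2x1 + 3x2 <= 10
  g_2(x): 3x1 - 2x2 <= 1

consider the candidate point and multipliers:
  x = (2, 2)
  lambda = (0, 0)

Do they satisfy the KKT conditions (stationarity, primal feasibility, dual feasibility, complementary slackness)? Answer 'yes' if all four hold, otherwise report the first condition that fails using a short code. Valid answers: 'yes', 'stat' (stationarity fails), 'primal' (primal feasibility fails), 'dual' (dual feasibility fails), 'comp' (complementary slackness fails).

Gradient of f: grad f(x) = Q x + c = (0, 0)
Constraint values g_i(x) = a_i^T x - b_i:
  g_1((2, 2)) = 0
  g_2((2, 2)) = 1
Stationarity residual: grad f(x) + sum_i lambda_i a_i = (0, 0)
  -> stationarity OK
Primal feasibility (all g_i <= 0): FAILS
Dual feasibility (all lambda_i >= 0): OK
Complementary slackness (lambda_i * g_i(x) = 0 for all i): OK

Verdict: the first failing condition is primal_feasibility -> primal.

primal


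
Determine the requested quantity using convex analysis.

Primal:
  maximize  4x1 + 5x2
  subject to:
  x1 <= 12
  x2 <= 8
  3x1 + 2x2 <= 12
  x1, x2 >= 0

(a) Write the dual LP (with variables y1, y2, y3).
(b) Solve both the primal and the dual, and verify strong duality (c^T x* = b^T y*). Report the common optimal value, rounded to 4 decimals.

The standard primal-dual pair for 'max c^T x s.t. A x <= b, x >= 0' is:
  Dual:  min b^T y  s.t.  A^T y >= c,  y >= 0.

So the dual LP is:
  minimize  12y1 + 8y2 + 12y3
  subject to:
    y1 + 3y3 >= 4
    y2 + 2y3 >= 5
    y1, y2, y3 >= 0

Solving the primal: x* = (0, 6).
  primal value c^T x* = 30.
Solving the dual: y* = (0, 0, 2.5).
  dual value b^T y* = 30.
Strong duality: c^T x* = b^T y*. Confirmed.

30


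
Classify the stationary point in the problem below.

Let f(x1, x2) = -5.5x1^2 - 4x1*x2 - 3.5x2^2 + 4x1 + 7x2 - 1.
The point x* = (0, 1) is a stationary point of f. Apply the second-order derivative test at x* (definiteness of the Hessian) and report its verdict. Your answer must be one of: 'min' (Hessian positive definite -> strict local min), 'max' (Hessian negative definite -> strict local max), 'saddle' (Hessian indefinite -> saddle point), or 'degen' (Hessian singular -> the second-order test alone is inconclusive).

Compute the Hessian H = grad^2 f:
  H = [[-11, -4], [-4, -7]]
Verify stationarity: grad f(x*) = H x* + g = (0, 0).
Eigenvalues of H: -13.4721, -4.5279.
Both eigenvalues < 0, so H is negative definite -> x* is a strict local max.

max


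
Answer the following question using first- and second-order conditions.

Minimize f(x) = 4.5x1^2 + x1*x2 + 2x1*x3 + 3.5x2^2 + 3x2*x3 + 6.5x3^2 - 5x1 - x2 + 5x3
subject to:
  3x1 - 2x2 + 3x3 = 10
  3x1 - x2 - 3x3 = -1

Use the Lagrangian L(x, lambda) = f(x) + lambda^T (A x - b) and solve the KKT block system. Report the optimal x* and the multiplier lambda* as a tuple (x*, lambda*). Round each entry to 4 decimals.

Form the Lagrangian:
  L(x, lambda) = (1/2) x^T Q x + c^T x + lambda^T (A x - b)
Stationarity (grad_x L = 0): Q x + c + A^T lambda = 0.
Primal feasibility: A x = b.

This gives the KKT block system:
  [ Q   A^T ] [ x     ]   [-c ]
  [ A    0  ] [ lambda ] = [ b ]

Solving the linear system:
  x*      = (0.7721, -1.4558, 1.5907)
  lambda* = (-4.4217, 3.1969)
  f(x*)   = 26.4814

x* = (0.7721, -1.4558, 1.5907), lambda* = (-4.4217, 3.1969)


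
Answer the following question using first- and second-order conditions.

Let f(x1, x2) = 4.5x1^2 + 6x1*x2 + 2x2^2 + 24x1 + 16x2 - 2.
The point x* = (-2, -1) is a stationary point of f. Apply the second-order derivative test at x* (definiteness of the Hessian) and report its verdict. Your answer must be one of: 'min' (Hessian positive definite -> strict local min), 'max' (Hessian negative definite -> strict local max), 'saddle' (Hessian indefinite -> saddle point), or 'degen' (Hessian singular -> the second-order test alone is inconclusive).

Compute the Hessian H = grad^2 f:
  H = [[9, 6], [6, 4]]
Verify stationarity: grad f(x*) = H x* + g = (0, 0).
Eigenvalues of H: 0, 13.
H has a zero eigenvalue (singular; positive semidefinite but not definite), so H is neither positive definite, negative definite, nor indefinite. The second-order test alone is inconclusive -> degen.
(Indeed, f is constant along the null direction of H through x*, so x* is not a strict local extremum.)

degen


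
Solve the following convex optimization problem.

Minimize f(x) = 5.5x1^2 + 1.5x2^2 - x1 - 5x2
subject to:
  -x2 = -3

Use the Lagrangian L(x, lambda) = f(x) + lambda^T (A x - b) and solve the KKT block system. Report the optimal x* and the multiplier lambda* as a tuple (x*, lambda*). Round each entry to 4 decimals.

Form the Lagrangian:
  L(x, lambda) = (1/2) x^T Q x + c^T x + lambda^T (A x - b)
Stationarity (grad_x L = 0): Q x + c + A^T lambda = 0.
Primal feasibility: A x = b.

This gives the KKT block system:
  [ Q   A^T ] [ x     ]   [-c ]
  [ A    0  ] [ lambda ] = [ b ]

Solving the linear system:
  x*      = (0.0909, 3)
  lambda* = (4)
  f(x*)   = -1.5455

x* = (0.0909, 3), lambda* = (4)


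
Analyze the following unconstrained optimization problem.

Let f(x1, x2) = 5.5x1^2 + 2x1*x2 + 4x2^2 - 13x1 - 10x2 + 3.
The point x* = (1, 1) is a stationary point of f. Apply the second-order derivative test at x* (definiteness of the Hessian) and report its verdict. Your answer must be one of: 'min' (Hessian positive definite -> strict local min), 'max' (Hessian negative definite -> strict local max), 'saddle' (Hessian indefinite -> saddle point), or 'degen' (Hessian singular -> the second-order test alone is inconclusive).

Compute the Hessian H = grad^2 f:
  H = [[11, 2], [2, 8]]
Verify stationarity: grad f(x*) = H x* + g = (0, 0).
Eigenvalues of H: 7, 12.
Both eigenvalues > 0, so H is positive definite -> x* is a strict local min.

min


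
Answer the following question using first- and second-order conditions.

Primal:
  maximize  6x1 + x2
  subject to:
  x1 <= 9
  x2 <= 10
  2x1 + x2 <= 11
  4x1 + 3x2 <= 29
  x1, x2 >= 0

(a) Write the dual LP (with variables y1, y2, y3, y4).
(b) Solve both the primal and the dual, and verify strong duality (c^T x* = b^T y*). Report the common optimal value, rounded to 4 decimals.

The standard primal-dual pair for 'max c^T x s.t. A x <= b, x >= 0' is:
  Dual:  min b^T y  s.t.  A^T y >= c,  y >= 0.

So the dual LP is:
  minimize  9y1 + 10y2 + 11y3 + 29y4
  subject to:
    y1 + 2y3 + 4y4 >= 6
    y2 + y3 + 3y4 >= 1
    y1, y2, y3, y4 >= 0

Solving the primal: x* = (5.5, 0).
  primal value c^T x* = 33.
Solving the dual: y* = (0, 0, 3, 0).
  dual value b^T y* = 33.
Strong duality: c^T x* = b^T y*. Confirmed.

33


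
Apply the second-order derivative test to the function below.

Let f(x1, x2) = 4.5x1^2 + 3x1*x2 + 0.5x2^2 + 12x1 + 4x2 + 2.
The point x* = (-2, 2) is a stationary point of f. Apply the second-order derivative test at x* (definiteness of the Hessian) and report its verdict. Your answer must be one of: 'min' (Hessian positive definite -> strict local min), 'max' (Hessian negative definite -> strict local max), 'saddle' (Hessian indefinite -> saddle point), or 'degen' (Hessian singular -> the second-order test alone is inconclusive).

Compute the Hessian H = grad^2 f:
  H = [[9, 3], [3, 1]]
Verify stationarity: grad f(x*) = H x* + g = (0, 0).
Eigenvalues of H: 0, 10.
H has a zero eigenvalue (singular; positive semidefinite but not definite), so H is neither positive definite, negative definite, nor indefinite. The second-order test alone is inconclusive -> degen.
(Indeed, f is constant along the null direction of H through x*, so x* is not a strict local extremum.)

degen


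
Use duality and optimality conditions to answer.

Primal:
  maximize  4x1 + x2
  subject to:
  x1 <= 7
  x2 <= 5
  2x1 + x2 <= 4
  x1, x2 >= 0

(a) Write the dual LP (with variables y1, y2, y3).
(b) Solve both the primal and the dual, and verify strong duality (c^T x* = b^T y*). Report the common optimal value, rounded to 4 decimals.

The standard primal-dual pair for 'max c^T x s.t. A x <= b, x >= 0' is:
  Dual:  min b^T y  s.t.  A^T y >= c,  y >= 0.

So the dual LP is:
  minimize  7y1 + 5y2 + 4y3
  subject to:
    y1 + 2y3 >= 4
    y2 + y3 >= 1
    y1, y2, y3 >= 0

Solving the primal: x* = (2, 0).
  primal value c^T x* = 8.
Solving the dual: y* = (0, 0, 2).
  dual value b^T y* = 8.
Strong duality: c^T x* = b^T y*. Confirmed.

8


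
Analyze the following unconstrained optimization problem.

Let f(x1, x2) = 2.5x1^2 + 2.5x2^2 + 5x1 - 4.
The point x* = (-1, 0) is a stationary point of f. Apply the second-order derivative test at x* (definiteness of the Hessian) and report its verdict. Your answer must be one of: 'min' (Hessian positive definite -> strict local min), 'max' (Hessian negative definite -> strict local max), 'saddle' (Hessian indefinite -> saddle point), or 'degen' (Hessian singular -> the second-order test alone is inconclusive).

Compute the Hessian H = grad^2 f:
  H = [[5, 0], [0, 5]]
Verify stationarity: grad f(x*) = H x* + g = (0, 0).
Eigenvalues of H: 5, 5.
Both eigenvalues > 0, so H is positive definite -> x* is a strict local min.

min


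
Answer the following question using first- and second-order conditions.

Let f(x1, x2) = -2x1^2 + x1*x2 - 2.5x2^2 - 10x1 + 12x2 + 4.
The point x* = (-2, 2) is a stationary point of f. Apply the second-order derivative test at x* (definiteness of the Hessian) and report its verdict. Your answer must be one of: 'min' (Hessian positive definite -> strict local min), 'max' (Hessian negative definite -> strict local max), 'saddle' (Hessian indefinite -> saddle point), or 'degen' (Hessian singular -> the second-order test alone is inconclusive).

Compute the Hessian H = grad^2 f:
  H = [[-4, 1], [1, -5]]
Verify stationarity: grad f(x*) = H x* + g = (0, 0).
Eigenvalues of H: -5.618, -3.382.
Both eigenvalues < 0, so H is negative definite -> x* is a strict local max.

max


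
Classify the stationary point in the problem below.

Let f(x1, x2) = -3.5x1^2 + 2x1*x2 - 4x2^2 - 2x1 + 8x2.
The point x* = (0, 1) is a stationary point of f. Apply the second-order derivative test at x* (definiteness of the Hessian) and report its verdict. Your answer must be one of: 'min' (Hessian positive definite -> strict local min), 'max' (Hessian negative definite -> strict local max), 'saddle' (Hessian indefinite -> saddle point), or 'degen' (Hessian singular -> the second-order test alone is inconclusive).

Compute the Hessian H = grad^2 f:
  H = [[-7, 2], [2, -8]]
Verify stationarity: grad f(x*) = H x* + g = (0, 0).
Eigenvalues of H: -9.5616, -5.4384.
Both eigenvalues < 0, so H is negative definite -> x* is a strict local max.

max


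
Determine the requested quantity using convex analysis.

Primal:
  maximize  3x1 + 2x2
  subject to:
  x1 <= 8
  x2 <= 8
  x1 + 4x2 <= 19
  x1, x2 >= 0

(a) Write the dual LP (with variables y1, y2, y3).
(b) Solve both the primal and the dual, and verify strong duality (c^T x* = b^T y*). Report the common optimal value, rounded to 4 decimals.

The standard primal-dual pair for 'max c^T x s.t. A x <= b, x >= 0' is:
  Dual:  min b^T y  s.t.  A^T y >= c,  y >= 0.

So the dual LP is:
  minimize  8y1 + 8y2 + 19y3
  subject to:
    y1 + y3 >= 3
    y2 + 4y3 >= 2
    y1, y2, y3 >= 0

Solving the primal: x* = (8, 2.75).
  primal value c^T x* = 29.5.
Solving the dual: y* = (2.5, 0, 0.5).
  dual value b^T y* = 29.5.
Strong duality: c^T x* = b^T y*. Confirmed.

29.5


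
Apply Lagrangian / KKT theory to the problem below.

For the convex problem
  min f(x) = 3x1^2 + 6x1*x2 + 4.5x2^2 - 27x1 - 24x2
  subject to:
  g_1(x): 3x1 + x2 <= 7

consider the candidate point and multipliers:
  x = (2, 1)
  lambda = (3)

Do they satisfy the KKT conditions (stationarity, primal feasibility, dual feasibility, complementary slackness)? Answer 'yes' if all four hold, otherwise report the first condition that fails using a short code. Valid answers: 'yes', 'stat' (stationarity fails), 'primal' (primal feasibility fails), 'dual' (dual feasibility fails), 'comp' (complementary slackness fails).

Gradient of f: grad f(x) = Q x + c = (-9, -3)
Constraint values g_i(x) = a_i^T x - b_i:
  g_1((2, 1)) = 0
Stationarity residual: grad f(x) + sum_i lambda_i a_i = (0, 0)
  -> stationarity OK
Primal feasibility (all g_i <= 0): OK
Dual feasibility (all lambda_i >= 0): OK
Complementary slackness (lambda_i * g_i(x) = 0 for all i): OK

Verdict: yes, KKT holds.

yes


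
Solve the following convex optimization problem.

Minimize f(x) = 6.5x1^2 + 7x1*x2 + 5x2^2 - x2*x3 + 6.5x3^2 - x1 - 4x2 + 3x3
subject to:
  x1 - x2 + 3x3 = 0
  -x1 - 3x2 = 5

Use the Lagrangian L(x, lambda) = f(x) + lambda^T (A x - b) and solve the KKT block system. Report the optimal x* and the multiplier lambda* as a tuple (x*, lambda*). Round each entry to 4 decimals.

Form the Lagrangian:
  L(x, lambda) = (1/2) x^T Q x + c^T x + lambda^T (A x - b)
Stationarity (grad_x L = 0): Q x + c + A^T lambda = 0.
Primal feasibility: A x = b.

This gives the KKT block system:
  [ Q   A^T ] [ x     ]   [-c ]
  [ A    0  ] [ lambda ] = [ b ]

Solving the linear system:
  x*      = (0.412, -1.804, -0.7387)
  lambda* = (1.5996, -6.6723)
  f(x*)   = 18.9747

x* = (0.412, -1.804, -0.7387), lambda* = (1.5996, -6.6723)


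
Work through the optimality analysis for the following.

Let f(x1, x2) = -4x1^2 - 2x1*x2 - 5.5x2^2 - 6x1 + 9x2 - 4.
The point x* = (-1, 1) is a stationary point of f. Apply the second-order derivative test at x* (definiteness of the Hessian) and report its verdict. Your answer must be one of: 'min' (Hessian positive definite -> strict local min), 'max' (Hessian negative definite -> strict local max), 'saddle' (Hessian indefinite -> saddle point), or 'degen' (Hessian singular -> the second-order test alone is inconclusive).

Compute the Hessian H = grad^2 f:
  H = [[-8, -2], [-2, -11]]
Verify stationarity: grad f(x*) = H x* + g = (0, 0).
Eigenvalues of H: -12, -7.
Both eigenvalues < 0, so H is negative definite -> x* is a strict local max.

max


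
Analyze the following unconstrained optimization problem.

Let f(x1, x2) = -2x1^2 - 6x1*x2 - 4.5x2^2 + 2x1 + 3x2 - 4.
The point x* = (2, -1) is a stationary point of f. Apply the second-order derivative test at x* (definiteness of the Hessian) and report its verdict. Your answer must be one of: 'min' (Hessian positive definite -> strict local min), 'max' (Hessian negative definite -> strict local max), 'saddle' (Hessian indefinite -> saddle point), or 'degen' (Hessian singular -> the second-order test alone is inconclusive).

Compute the Hessian H = grad^2 f:
  H = [[-4, -6], [-6, -9]]
Verify stationarity: grad f(x*) = H x* + g = (0, 0).
Eigenvalues of H: -13, 0.
H has a zero eigenvalue (singular; negative semidefinite but not definite), so H is neither positive definite, negative definite, nor indefinite. The second-order test alone is inconclusive -> degen.
(Indeed, f is constant along the null direction of H through x*, so x* is not a strict local extremum.)

degen


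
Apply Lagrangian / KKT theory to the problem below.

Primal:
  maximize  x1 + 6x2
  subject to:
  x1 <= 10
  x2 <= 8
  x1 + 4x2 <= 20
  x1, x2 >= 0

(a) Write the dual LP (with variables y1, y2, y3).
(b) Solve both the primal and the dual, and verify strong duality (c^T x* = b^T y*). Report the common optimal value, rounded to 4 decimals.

The standard primal-dual pair for 'max c^T x s.t. A x <= b, x >= 0' is:
  Dual:  min b^T y  s.t.  A^T y >= c,  y >= 0.

So the dual LP is:
  minimize  10y1 + 8y2 + 20y3
  subject to:
    y1 + y3 >= 1
    y2 + 4y3 >= 6
    y1, y2, y3 >= 0

Solving the primal: x* = (0, 5).
  primal value c^T x* = 30.
Solving the dual: y* = (0, 0, 1.5).
  dual value b^T y* = 30.
Strong duality: c^T x* = b^T y*. Confirmed.

30


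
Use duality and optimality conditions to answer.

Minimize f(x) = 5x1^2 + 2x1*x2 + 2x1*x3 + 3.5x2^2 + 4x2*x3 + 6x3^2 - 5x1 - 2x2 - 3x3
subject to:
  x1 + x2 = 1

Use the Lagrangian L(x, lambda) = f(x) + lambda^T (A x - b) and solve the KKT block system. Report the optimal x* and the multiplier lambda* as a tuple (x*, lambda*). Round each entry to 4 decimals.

Form the Lagrangian:
  L(x, lambda) = (1/2) x^T Q x + c^T x + lambda^T (A x - b)
Stationarity (grad_x L = 0): Q x + c + A^T lambda = 0.
Primal feasibility: A x = b.

This gives the KKT block system:
  [ Q   A^T ] [ x     ]   [-c ]
  [ A    0  ] [ lambda ] = [ b ]

Solving the linear system:
  x*      = (0.6184, 0.3816, 0.0197)
  lambda* = (-1.9868)
  f(x*)   = -0.9638

x* = (0.6184, 0.3816, 0.0197), lambda* = (-1.9868)


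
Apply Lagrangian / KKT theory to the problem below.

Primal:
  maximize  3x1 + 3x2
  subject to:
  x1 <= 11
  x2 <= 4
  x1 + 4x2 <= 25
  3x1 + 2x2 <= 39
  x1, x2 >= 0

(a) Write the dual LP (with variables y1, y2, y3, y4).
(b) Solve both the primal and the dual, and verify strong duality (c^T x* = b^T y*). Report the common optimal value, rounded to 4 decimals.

The standard primal-dual pair for 'max c^T x s.t. A x <= b, x >= 0' is:
  Dual:  min b^T y  s.t.  A^T y >= c,  y >= 0.

So the dual LP is:
  minimize  11y1 + 4y2 + 25y3 + 39y4
  subject to:
    y1 + y3 + 3y4 >= 3
    y2 + 4y3 + 2y4 >= 3
    y1, y2, y3, y4 >= 0

Solving the primal: x* = (10.6, 3.6).
  primal value c^T x* = 42.6.
Solving the dual: y* = (0, 0, 0.3, 0.9).
  dual value b^T y* = 42.6.
Strong duality: c^T x* = b^T y*. Confirmed.

42.6


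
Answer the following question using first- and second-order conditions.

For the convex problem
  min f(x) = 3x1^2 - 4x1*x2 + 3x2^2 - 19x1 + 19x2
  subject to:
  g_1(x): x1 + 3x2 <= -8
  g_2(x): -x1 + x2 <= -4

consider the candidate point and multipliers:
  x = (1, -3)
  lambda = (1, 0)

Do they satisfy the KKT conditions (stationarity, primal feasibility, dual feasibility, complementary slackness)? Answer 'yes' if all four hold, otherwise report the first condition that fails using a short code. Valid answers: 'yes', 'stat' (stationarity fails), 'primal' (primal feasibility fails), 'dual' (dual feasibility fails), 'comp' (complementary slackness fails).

Gradient of f: grad f(x) = Q x + c = (-1, -3)
Constraint values g_i(x) = a_i^T x - b_i:
  g_1((1, -3)) = 0
  g_2((1, -3)) = 0
Stationarity residual: grad f(x) + sum_i lambda_i a_i = (0, 0)
  -> stationarity OK
Primal feasibility (all g_i <= 0): OK
Dual feasibility (all lambda_i >= 0): OK
Complementary slackness (lambda_i * g_i(x) = 0 for all i): OK

Verdict: yes, KKT holds.

yes


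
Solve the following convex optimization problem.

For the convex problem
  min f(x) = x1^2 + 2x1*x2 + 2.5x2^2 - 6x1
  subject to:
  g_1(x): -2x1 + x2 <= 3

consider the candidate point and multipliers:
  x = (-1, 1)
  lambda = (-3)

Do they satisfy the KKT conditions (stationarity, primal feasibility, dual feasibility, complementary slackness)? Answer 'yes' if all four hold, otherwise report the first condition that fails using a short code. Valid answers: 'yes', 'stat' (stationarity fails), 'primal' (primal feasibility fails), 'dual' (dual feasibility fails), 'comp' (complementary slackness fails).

Gradient of f: grad f(x) = Q x + c = (-6, 3)
Constraint values g_i(x) = a_i^T x - b_i:
  g_1((-1, 1)) = 0
Stationarity residual: grad f(x) + sum_i lambda_i a_i = (0, 0)
  -> stationarity OK
Primal feasibility (all g_i <= 0): OK
Dual feasibility (all lambda_i >= 0): FAILS
Complementary slackness (lambda_i * g_i(x) = 0 for all i): OK

Verdict: the first failing condition is dual_feasibility -> dual.

dual


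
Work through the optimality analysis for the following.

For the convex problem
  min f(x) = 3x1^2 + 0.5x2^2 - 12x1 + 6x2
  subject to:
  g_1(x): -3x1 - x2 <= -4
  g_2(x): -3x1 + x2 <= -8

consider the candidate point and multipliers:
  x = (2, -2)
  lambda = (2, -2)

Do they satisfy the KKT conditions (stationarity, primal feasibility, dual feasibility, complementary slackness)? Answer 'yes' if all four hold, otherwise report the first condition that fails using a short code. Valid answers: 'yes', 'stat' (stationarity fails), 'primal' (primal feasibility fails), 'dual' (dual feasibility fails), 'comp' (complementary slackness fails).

Gradient of f: grad f(x) = Q x + c = (0, 4)
Constraint values g_i(x) = a_i^T x - b_i:
  g_1((2, -2)) = 0
  g_2((2, -2)) = 0
Stationarity residual: grad f(x) + sum_i lambda_i a_i = (0, 0)
  -> stationarity OK
Primal feasibility (all g_i <= 0): OK
Dual feasibility (all lambda_i >= 0): FAILS
Complementary slackness (lambda_i * g_i(x) = 0 for all i): OK

Verdict: the first failing condition is dual_feasibility -> dual.

dual


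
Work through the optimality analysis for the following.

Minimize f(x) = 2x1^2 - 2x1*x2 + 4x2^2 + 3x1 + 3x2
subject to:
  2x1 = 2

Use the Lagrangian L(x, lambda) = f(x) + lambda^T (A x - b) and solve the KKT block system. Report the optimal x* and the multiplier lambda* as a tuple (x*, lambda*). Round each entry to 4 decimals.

Form the Lagrangian:
  L(x, lambda) = (1/2) x^T Q x + c^T x + lambda^T (A x - b)
Stationarity (grad_x L = 0): Q x + c + A^T lambda = 0.
Primal feasibility: A x = b.

This gives the KKT block system:
  [ Q   A^T ] [ x     ]   [-c ]
  [ A    0  ] [ lambda ] = [ b ]

Solving the linear system:
  x*      = (1, -0.125)
  lambda* = (-3.625)
  f(x*)   = 4.9375

x* = (1, -0.125), lambda* = (-3.625)


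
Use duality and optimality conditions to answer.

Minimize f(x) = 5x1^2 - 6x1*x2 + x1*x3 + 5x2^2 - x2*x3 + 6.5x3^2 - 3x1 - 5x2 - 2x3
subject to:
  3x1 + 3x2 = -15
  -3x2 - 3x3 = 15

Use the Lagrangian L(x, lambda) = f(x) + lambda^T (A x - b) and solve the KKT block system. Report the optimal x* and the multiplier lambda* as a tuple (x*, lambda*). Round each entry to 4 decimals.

Form the Lagrangian:
  L(x, lambda) = (1/2) x^T Q x + c^T x + lambda^T (A x - b)
Stationarity (grad_x L = 0): Q x + c + A^T lambda = 0.
Primal feasibility: A x = b.

This gives the KKT block system:
  [ Q   A^T ] [ x     ]   [-c ]
  [ A    0  ] [ lambda ] = [ b ]

Solving the linear system:
  x*      = (-1.7347, -3.2653, -1.7347)
  lambda* = (0.8299, -7.6735)
  f(x*)   = 76.2755

x* = (-1.7347, -3.2653, -1.7347), lambda* = (0.8299, -7.6735)


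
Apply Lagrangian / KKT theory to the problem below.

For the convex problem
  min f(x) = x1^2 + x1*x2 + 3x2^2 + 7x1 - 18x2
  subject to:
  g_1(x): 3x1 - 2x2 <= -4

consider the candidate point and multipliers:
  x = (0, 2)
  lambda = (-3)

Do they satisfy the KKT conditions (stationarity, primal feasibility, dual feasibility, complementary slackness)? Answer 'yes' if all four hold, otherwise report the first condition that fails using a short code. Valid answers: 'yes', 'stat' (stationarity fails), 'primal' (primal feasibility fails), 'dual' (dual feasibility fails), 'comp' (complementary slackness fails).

Gradient of f: grad f(x) = Q x + c = (9, -6)
Constraint values g_i(x) = a_i^T x - b_i:
  g_1((0, 2)) = 0
Stationarity residual: grad f(x) + sum_i lambda_i a_i = (0, 0)
  -> stationarity OK
Primal feasibility (all g_i <= 0): OK
Dual feasibility (all lambda_i >= 0): FAILS
Complementary slackness (lambda_i * g_i(x) = 0 for all i): OK

Verdict: the first failing condition is dual_feasibility -> dual.

dual


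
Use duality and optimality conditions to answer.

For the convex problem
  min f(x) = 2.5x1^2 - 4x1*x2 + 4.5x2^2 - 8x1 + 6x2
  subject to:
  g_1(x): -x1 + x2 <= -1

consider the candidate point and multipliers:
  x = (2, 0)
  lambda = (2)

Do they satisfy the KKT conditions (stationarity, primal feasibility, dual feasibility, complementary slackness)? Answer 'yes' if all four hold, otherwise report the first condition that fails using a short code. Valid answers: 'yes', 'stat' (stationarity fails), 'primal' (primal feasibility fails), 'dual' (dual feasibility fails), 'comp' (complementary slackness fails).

Gradient of f: grad f(x) = Q x + c = (2, -2)
Constraint values g_i(x) = a_i^T x - b_i:
  g_1((2, 0)) = -1
Stationarity residual: grad f(x) + sum_i lambda_i a_i = (0, 0)
  -> stationarity OK
Primal feasibility (all g_i <= 0): OK
Dual feasibility (all lambda_i >= 0): OK
Complementary slackness (lambda_i * g_i(x) = 0 for all i): FAILS

Verdict: the first failing condition is complementary_slackness -> comp.

comp


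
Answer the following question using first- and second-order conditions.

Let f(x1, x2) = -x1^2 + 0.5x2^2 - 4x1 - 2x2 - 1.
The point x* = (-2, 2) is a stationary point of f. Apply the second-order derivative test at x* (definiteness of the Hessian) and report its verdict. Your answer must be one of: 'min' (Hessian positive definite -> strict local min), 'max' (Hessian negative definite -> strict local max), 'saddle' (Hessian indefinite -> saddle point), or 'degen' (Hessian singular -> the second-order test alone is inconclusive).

Compute the Hessian H = grad^2 f:
  H = [[-2, 0], [0, 1]]
Verify stationarity: grad f(x*) = H x* + g = (0, 0).
Eigenvalues of H: -2, 1.
Eigenvalues have mixed signs, so H is indefinite -> x* is a saddle point.

saddle


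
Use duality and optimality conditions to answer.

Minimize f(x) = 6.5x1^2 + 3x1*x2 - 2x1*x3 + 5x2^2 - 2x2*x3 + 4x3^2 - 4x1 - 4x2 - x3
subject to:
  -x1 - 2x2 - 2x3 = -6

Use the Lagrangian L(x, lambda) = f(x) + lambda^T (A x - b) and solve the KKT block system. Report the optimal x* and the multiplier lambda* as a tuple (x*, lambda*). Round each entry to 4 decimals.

Form the Lagrangian:
  L(x, lambda) = (1/2) x^T Q x + c^T x + lambda^T (A x - b)
Stationarity (grad_x L = 0): Q x + c + A^T lambda = 0.
Primal feasibility: A x = b.

This gives the KKT block system:
  [ Q   A^T ] [ x     ]   [-c ]
  [ A    0  ] [ lambda ] = [ b ]

Solving the linear system:
  x*      = (0.5219, 1.2628, 1.4763)
  lambda* = (3.6204)
  f(x*)   = 6.5538

x* = (0.5219, 1.2628, 1.4763), lambda* = (3.6204)


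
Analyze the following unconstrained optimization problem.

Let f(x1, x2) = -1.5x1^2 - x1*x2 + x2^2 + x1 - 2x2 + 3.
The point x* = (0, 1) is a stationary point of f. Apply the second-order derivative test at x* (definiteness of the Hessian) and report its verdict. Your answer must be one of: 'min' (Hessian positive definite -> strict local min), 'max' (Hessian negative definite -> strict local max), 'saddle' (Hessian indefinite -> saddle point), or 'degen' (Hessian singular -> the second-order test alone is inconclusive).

Compute the Hessian H = grad^2 f:
  H = [[-3, -1], [-1, 2]]
Verify stationarity: grad f(x*) = H x* + g = (0, 0).
Eigenvalues of H: -3.1926, 2.1926.
Eigenvalues have mixed signs, so H is indefinite -> x* is a saddle point.

saddle


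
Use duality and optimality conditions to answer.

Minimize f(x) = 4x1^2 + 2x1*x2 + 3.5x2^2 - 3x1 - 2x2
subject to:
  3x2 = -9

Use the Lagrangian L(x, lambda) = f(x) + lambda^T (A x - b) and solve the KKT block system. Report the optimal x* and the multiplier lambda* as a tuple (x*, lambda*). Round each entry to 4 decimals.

Form the Lagrangian:
  L(x, lambda) = (1/2) x^T Q x + c^T x + lambda^T (A x - b)
Stationarity (grad_x L = 0): Q x + c + A^T lambda = 0.
Primal feasibility: A x = b.

This gives the KKT block system:
  [ Q   A^T ] [ x     ]   [-c ]
  [ A    0  ] [ lambda ] = [ b ]

Solving the linear system:
  x*      = (1.125, -3)
  lambda* = (6.9167)
  f(x*)   = 32.4375

x* = (1.125, -3), lambda* = (6.9167)


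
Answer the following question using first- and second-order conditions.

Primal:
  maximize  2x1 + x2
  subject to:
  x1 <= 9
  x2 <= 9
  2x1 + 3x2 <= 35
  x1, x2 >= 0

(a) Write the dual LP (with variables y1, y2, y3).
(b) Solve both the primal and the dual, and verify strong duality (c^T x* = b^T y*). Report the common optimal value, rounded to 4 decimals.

The standard primal-dual pair for 'max c^T x s.t. A x <= b, x >= 0' is:
  Dual:  min b^T y  s.t.  A^T y >= c,  y >= 0.

So the dual LP is:
  minimize  9y1 + 9y2 + 35y3
  subject to:
    y1 + 2y3 >= 2
    y2 + 3y3 >= 1
    y1, y2, y3 >= 0

Solving the primal: x* = (9, 5.6667).
  primal value c^T x* = 23.6667.
Solving the dual: y* = (1.3333, 0, 0.3333).
  dual value b^T y* = 23.6667.
Strong duality: c^T x* = b^T y*. Confirmed.

23.6667


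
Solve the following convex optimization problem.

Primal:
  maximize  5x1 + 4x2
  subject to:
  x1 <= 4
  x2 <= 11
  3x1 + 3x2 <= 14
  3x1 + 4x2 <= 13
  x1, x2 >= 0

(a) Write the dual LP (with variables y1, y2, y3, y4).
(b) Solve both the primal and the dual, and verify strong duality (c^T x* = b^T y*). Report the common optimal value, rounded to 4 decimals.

The standard primal-dual pair for 'max c^T x s.t. A x <= b, x >= 0' is:
  Dual:  min b^T y  s.t.  A^T y >= c,  y >= 0.

So the dual LP is:
  minimize  4y1 + 11y2 + 14y3 + 13y4
  subject to:
    y1 + 3y3 + 3y4 >= 5
    y2 + 3y3 + 4y4 >= 4
    y1, y2, y3, y4 >= 0

Solving the primal: x* = (4, 0.25).
  primal value c^T x* = 21.
Solving the dual: y* = (2, 0, 0, 1).
  dual value b^T y* = 21.
Strong duality: c^T x* = b^T y*. Confirmed.

21


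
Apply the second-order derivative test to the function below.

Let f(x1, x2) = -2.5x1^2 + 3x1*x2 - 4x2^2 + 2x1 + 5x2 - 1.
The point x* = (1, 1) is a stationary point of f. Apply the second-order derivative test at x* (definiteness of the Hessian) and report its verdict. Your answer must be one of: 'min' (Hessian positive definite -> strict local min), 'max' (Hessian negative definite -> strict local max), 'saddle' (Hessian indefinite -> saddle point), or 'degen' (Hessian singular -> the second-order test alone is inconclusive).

Compute the Hessian H = grad^2 f:
  H = [[-5, 3], [3, -8]]
Verify stationarity: grad f(x*) = H x* + g = (0, 0).
Eigenvalues of H: -9.8541, -3.1459.
Both eigenvalues < 0, so H is negative definite -> x* is a strict local max.

max


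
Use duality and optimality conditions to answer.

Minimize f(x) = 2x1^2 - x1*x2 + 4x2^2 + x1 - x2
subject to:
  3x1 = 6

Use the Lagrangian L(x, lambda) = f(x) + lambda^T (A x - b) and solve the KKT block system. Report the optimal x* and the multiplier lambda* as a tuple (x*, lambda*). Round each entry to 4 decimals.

Form the Lagrangian:
  L(x, lambda) = (1/2) x^T Q x + c^T x + lambda^T (A x - b)
Stationarity (grad_x L = 0): Q x + c + A^T lambda = 0.
Primal feasibility: A x = b.

This gives the KKT block system:
  [ Q   A^T ] [ x     ]   [-c ]
  [ A    0  ] [ lambda ] = [ b ]

Solving the linear system:
  x*      = (2, 0.375)
  lambda* = (-2.875)
  f(x*)   = 9.4375

x* = (2, 0.375), lambda* = (-2.875)


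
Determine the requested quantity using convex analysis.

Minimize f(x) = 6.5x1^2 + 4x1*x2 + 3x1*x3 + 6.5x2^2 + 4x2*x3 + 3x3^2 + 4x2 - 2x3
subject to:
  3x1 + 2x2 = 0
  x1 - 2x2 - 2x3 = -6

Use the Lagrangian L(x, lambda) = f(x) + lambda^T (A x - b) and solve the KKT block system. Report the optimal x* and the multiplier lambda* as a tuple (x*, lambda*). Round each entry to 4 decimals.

Form the Lagrangian:
  L(x, lambda) = (1/2) x^T Q x + c^T x + lambda^T (A x - b)
Stationarity (grad_x L = 0): Q x + c + A^T lambda = 0.
Primal feasibility: A x = b.

This gives the KKT block system:
  [ Q   A^T ] [ x     ]   [-c ]
  [ A    0  ] [ lambda ] = [ b ]

Solving the linear system:
  x*      = (-0.4024, 0.6036, 2.1953)
  lambda* = (-3.3195, 6.1893)
  f(x*)   = 17.5799

x* = (-0.4024, 0.6036, 2.1953), lambda* = (-3.3195, 6.1893)


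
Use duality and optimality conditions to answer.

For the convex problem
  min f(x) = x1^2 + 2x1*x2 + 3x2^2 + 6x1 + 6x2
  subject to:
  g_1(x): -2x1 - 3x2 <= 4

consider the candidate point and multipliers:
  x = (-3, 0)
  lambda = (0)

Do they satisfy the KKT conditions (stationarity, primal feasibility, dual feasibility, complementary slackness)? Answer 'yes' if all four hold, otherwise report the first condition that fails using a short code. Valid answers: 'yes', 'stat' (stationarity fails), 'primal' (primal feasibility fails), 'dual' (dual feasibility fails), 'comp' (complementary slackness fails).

Gradient of f: grad f(x) = Q x + c = (0, 0)
Constraint values g_i(x) = a_i^T x - b_i:
  g_1((-3, 0)) = 2
Stationarity residual: grad f(x) + sum_i lambda_i a_i = (0, 0)
  -> stationarity OK
Primal feasibility (all g_i <= 0): FAILS
Dual feasibility (all lambda_i >= 0): OK
Complementary slackness (lambda_i * g_i(x) = 0 for all i): OK

Verdict: the first failing condition is primal_feasibility -> primal.

primal


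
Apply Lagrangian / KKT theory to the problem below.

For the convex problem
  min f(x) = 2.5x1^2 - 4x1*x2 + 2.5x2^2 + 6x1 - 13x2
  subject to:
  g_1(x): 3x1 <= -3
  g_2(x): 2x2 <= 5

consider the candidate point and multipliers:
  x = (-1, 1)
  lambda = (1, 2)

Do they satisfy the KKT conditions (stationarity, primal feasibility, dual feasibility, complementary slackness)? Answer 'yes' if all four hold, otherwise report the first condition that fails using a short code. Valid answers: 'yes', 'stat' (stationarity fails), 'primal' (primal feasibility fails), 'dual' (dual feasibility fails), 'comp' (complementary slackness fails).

Gradient of f: grad f(x) = Q x + c = (-3, -4)
Constraint values g_i(x) = a_i^T x - b_i:
  g_1((-1, 1)) = 0
  g_2((-1, 1)) = -3
Stationarity residual: grad f(x) + sum_i lambda_i a_i = (0, 0)
  -> stationarity OK
Primal feasibility (all g_i <= 0): OK
Dual feasibility (all lambda_i >= 0): OK
Complementary slackness (lambda_i * g_i(x) = 0 for all i): FAILS

Verdict: the first failing condition is complementary_slackness -> comp.

comp
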